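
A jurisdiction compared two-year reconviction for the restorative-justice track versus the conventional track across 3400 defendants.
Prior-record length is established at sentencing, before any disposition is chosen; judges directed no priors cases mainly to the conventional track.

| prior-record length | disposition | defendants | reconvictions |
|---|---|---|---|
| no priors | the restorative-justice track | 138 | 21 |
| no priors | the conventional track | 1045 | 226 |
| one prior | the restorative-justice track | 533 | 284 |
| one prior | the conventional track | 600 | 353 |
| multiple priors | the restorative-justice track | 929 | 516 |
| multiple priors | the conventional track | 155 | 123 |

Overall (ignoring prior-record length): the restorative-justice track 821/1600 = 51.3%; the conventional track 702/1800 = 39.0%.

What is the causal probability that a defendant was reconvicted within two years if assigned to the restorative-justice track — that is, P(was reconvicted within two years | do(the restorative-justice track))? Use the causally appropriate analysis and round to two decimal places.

the restorative-justice track is lower inside every prior-record length stratum but the conventional track is lower in aggregate. Whether to stratify depends on how prior-record length relates to the disposition.
The imbalance in prior-record length arose from how defendants were allocated, not from anything the disposition did; and prior-record length independently affects the outcome. The pooled gap is confounded — condition on prior-record length.
Standardising the restorative-justice track to the population prior-record length mix: 0.348·21/138 + 0.333·284/533 + 0.319·516/929 = 0.408.

0.41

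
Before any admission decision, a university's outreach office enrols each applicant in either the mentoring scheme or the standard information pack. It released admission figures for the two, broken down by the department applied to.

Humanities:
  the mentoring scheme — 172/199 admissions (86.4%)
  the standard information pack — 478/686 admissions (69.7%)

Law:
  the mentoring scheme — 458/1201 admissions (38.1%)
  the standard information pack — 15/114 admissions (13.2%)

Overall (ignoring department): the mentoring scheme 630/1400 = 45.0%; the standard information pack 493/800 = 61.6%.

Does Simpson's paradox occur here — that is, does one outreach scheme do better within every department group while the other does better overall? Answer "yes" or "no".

yes

Within each department level (Humanities 86.4% vs 69.7%; Law 38.1% vs 13.2%), the mentoring scheme has the higher rate every time. Pooled: 45.0% vs 61.6% — the standard information pack has the higher rate overall. The two comparisons disagree.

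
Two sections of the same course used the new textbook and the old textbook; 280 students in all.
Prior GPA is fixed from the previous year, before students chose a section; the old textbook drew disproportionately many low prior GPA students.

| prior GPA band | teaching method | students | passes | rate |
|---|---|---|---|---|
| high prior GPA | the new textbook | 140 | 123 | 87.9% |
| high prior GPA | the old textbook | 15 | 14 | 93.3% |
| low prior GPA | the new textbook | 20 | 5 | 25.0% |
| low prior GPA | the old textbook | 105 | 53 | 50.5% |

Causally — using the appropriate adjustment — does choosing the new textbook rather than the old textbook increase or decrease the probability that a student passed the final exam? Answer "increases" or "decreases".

decreases

The imbalance in prior GPA band arose from how students were allocated, not from anything the teaching method did; and prior GPA band independently affects the outcome. The pooled gap is confounded — condition on prior GPA band.
Within each level — high prior GPA: 87.9% vs 93.3%; low prior GPA: 25.0% vs 50.5% — the old textbook is higher every time.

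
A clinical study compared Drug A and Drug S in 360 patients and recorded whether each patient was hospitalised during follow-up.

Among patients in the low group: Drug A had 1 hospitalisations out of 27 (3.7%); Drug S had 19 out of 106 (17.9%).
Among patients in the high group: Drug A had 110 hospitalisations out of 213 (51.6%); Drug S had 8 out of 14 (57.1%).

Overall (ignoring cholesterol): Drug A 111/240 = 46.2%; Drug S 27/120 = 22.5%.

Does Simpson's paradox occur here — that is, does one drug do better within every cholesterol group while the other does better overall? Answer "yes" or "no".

Within each cholesterol level (low 3.7% vs 17.9%; high 51.6% vs 57.1%), Drug A has the lower rate every time. Pooled: 46.2% vs 22.5% — Drug S has the lower rate overall. The two comparisons disagree.

yes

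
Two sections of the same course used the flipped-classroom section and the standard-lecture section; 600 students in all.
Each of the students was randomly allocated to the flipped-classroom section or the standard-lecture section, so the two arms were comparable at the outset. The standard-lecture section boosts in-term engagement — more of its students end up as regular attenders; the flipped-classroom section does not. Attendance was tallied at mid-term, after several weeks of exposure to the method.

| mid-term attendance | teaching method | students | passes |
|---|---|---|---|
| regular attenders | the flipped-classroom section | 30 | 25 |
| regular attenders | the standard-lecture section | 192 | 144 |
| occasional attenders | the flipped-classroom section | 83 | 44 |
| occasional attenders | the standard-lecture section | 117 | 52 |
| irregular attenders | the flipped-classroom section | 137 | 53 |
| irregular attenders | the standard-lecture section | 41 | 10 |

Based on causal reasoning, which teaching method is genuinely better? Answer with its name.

the flipped-classroom section is higher inside every mid-term attendance stratum but the standard-lecture section is higher in aggregate. Whether to stratify depends on how mid-term attendance relates to the teaching method.
Mid-term attendance is recorded after the teaching method and is itself shifted by it — it sits on the causal path from teaching method to outcome. Conditioning on a mediator would strip out part of the effect we want; the pooled comparison gives the total causal effect.
Pooled: the flipped-classroom section 48.8% vs the standard-lecture section 58.9%; the standard-lecture section is higher overall.

the standard-lecture section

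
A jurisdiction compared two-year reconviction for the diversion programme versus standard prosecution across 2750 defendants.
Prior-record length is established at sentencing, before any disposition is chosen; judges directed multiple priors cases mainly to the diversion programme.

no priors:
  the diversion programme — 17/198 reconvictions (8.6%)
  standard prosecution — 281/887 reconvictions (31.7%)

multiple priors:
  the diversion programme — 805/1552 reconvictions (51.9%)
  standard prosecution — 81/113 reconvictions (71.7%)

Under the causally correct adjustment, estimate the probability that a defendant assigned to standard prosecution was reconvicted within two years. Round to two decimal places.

the diversion programme is lower inside every prior-record length stratum but standard prosecution is lower in aggregate. Whether to stratify depends on how prior-record length relates to the disposition.
Since prior-record length is a pre-existing factor (not a product of the disposition) and it affects the outcome on its own, it is a confounder. The stratified rates, not the pooled rate, identify the causal effect.
Standardising standard prosecution to the population prior-record length mix: 0.395·281/887 + 0.605·81/113 = 0.559.

0.56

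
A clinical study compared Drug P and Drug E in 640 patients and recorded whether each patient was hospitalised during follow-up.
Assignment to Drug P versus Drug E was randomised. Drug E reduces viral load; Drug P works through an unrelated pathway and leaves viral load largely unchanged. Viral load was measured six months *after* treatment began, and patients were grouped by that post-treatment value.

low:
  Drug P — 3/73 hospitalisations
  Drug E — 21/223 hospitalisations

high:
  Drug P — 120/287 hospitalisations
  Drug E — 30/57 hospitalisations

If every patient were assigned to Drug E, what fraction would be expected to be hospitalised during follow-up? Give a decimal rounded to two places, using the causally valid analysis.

Drug P is lower inside every viral load stratum but Drug E is lower in aggregate. Whether to stratify depends on how viral load relates to the drug.
Viral load is recorded after the drug and is itself shifted by it — it sits on the causal path from drug to outcome. Conditioning on a mediator would strip out part of the effect we want; the pooled comparison gives the total causal effect.
So P(outcome | do(Drug E)) is just the pooled rate for Drug E: 51/280 = 0.182.

0.18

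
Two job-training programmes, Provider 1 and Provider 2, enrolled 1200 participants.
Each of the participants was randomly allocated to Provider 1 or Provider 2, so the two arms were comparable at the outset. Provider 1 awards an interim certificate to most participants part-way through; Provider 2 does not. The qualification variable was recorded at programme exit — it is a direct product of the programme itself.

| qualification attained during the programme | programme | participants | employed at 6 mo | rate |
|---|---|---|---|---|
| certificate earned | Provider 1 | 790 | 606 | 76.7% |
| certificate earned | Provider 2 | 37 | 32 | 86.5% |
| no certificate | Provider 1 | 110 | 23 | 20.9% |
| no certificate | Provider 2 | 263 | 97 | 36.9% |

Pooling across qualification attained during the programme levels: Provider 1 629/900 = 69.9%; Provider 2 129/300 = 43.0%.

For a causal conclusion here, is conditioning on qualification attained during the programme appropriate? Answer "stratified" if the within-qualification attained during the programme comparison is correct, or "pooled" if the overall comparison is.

The qualification attained during the programme-specific comparison favours Provider 2 throughout, but the pooled figures favour Provider 1. The question is whether to condition on qualification attained during the programme.
Qualification attained during the programme is downstream of the programme. One should not condition on a consequence of treatment, so the overall rates are the right comparison.
Pooled: Provider 1 69.9% vs Provider 2 43.0%; Provider 1 is higher overall.

pooled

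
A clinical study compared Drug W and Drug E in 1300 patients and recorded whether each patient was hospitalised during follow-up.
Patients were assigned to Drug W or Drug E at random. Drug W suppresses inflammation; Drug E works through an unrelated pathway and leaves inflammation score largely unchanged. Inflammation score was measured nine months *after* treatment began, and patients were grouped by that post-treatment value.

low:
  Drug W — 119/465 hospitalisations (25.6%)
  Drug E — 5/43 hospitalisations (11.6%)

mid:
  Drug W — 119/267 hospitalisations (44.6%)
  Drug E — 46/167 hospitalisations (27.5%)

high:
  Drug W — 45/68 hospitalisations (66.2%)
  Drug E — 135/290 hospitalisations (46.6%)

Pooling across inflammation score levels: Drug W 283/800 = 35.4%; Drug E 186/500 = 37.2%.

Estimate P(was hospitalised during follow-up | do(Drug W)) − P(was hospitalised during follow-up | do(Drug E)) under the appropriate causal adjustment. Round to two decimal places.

Drug E is lower inside every inflammation score stratum but Drug W is lower in aggregate. Whether to stratify depends on how inflammation score relates to the drug.
Because the drug influences inflammation score, inflammation score is a post-treatment mediator, not a confounder. Stratifying on it would bias the estimate; the causal effect is the crude pooled difference.
The causal difference is the pooled difference: 0.354 − 0.372 = -0.018.

-0.02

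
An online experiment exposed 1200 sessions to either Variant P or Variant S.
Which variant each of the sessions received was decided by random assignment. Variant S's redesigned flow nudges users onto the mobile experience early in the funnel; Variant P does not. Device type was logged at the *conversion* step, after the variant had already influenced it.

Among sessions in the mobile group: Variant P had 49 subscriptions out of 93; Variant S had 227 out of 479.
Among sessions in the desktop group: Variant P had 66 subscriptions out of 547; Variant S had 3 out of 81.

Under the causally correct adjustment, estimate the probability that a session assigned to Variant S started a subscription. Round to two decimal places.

Variant P is higher inside every device type stratum but Variant S is higher in aggregate. Whether to stratify depends on how device type relates to the variant.
The distribution of device type is itself part of what the variant does — it is an intermediate outcome. Holding it fixed would remove that part of the effect; the total effect is the pooled difference.
So P(outcome | do(Variant S)) is just the pooled rate for Variant S: 230/560 = 0.411.

0.41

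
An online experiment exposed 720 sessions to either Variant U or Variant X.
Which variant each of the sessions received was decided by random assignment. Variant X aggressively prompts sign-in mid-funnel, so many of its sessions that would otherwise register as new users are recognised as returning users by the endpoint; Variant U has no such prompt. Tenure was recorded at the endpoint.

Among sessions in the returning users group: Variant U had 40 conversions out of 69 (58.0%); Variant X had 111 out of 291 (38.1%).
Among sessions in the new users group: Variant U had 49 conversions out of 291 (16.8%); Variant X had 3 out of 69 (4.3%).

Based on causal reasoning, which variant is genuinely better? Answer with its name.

User tenure here is a post-treatment variable shaped by the variant; conditioning on it would introduce bias rather than remove it. The overall comparison is the causal one.
Pooled: Variant U 24.7% vs Variant X 31.7%; Variant X is higher overall.

Variant X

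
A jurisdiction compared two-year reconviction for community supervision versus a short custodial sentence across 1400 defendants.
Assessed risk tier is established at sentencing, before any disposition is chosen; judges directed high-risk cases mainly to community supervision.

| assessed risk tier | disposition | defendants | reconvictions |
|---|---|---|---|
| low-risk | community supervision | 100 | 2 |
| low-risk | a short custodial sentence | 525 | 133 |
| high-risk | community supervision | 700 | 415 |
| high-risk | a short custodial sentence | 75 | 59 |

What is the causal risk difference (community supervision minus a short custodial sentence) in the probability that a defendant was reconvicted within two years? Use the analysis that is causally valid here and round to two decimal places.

Assessed risk tier satisfies the back-door criterion: it is not a descendant of the disposition, and it blocks the spurious path from disposition to outcome. Adjusting for it (i.e., using the within-assessed risk tier rates) gives the causal effect.
Adjusting over the population distribution of assessed risk tier: 0.446·(0.020−0.253) + 0.554·(0.593−0.787) = -0.211.

-0.21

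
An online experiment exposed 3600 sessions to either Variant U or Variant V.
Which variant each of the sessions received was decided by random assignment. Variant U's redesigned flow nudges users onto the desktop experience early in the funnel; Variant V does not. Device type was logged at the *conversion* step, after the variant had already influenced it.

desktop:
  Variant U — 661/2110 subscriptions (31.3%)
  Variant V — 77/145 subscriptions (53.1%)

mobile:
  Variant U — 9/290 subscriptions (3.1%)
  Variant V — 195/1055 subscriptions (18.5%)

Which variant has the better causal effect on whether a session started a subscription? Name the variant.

Variant U

Stratifying would compare variants among sessions the variants themselves sorted into device type groups — a form of selection on an intermediate. The unconditioned pooled rates give the total causal effect.
Pooled: Variant U 27.9% vs Variant V 22.7%; Variant U is higher overall.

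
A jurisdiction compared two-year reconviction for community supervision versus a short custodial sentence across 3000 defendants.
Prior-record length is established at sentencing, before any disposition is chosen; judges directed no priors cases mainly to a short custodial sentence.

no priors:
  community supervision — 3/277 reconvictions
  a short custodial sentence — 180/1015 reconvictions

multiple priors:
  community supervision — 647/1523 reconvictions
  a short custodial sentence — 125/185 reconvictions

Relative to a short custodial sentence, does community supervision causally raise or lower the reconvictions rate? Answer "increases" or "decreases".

decreases

The imbalance in prior-record length arose from how defendants were allocated, not from anything the disposition did; and prior-record length independently affects the outcome. The pooled gap is confounded — condition on prior-record length.
Within each level — no priors: 1.1% vs 17.7%; multiple priors: 42.5% vs 67.6% — community supervision is lower every time.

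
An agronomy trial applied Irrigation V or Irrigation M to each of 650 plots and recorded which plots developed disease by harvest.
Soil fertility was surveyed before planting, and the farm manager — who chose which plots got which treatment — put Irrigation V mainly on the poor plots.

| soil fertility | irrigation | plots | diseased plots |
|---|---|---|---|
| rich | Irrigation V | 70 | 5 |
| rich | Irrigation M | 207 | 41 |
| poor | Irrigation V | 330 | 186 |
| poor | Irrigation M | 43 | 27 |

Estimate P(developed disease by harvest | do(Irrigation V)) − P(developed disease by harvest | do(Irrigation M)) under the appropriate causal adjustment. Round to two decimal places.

The stratified and pooled comparisons disagree (Irrigation V wins within each soil fertility; Irrigation M wins overall), so the answer turns on the causal role of soil fertility.
The imbalance in soil fertility arose from how plots were allocated, not from anything the irrigation did; and soil fertility independently affects the outcome. The pooled gap is confounded — condition on soil fertility.
Adjusting over the population distribution of soil fertility: 0.426·(0.071−0.198) + 0.574·(0.564−0.628) = -0.091.

-0.09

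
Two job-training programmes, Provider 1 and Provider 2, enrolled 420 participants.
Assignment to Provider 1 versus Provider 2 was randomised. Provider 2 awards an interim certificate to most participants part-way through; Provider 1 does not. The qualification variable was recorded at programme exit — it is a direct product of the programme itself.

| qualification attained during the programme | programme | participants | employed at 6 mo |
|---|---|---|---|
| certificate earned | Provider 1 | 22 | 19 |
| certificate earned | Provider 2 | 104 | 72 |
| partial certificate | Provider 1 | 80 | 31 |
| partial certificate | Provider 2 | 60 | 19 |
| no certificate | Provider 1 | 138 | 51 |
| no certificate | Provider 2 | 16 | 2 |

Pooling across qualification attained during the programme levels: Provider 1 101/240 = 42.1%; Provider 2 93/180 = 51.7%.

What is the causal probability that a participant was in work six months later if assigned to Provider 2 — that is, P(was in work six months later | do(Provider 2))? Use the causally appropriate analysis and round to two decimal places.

0.52

Provider 1 is higher inside every qualification attained during the programme stratum but Provider 2 is higher in aggregate. Whether to stratify depends on how qualification attained during the programme relates to the programme.
Qualification attained during the programme lies on the pathway programme → qualification attained during the programme → outcome, so adjusting for it blocks the indirect effect. For the total causal effect of programme, use the unadjusted pooled rates.
So P(outcome | do(Provider 2)) is just the pooled rate for Provider 2: 93/180 = 0.517.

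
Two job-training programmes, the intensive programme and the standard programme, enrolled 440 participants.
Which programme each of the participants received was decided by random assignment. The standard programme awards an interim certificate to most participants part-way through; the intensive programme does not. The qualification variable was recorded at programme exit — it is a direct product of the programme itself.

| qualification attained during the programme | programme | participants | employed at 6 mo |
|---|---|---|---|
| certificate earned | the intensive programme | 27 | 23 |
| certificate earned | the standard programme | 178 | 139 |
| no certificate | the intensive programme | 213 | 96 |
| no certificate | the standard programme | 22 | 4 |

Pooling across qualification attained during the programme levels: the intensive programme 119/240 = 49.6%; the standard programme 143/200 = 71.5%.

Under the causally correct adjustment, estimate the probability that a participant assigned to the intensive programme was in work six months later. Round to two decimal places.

The distribution of qualification attained during the programme is itself part of what the programme does — it is an intermediate outcome. Holding it fixed would remove that part of the effect; the total effect is the pooled difference.
So P(outcome | do(the intensive programme)) is just the pooled rate for the intensive programme: 119/240 = 0.496.

0.50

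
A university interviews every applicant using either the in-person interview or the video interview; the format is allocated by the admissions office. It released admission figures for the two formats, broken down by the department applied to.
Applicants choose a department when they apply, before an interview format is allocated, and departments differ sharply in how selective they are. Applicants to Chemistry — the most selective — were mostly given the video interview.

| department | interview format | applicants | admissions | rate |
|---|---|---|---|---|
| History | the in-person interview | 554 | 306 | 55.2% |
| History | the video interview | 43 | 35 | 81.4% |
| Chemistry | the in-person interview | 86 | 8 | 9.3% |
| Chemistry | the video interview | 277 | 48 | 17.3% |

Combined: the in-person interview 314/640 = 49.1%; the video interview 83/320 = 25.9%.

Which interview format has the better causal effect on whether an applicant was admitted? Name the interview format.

Department differs across interview formats for reasons unrelated to any effect of the interview format itself, and it separately predicts the outcome — a classic confounder. We must compare within department levels.
Within each level — History: 55.2% vs 81.4%; Chemistry: 9.3% vs 17.3% — the video interview is higher every time.

the video interview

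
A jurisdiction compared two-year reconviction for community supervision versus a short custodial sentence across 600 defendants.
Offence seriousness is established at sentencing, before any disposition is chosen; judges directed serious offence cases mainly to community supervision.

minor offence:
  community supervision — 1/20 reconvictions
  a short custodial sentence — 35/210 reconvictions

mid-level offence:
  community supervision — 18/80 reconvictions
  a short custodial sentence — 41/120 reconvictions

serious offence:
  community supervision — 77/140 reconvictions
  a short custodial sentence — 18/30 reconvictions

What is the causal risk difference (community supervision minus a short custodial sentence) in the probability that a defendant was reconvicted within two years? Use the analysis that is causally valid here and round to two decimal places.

-0.10

The stratified and pooled comparisons disagree (community supervision wins within each offence seriousness; a short custodial sentence wins overall), so the answer turns on the causal role of offence seriousness.
Here offence seriousness is a common cause — it drives both which disposition a case falls under and the outcome. The crude comparison mixes populations; the stratum-specific rates are the causally relevant ones.
Adjusting over the population distribution of offence seriousness: 0.383·(0.050−0.167) + 0.333·(0.225−0.342) + 0.283·(0.550−0.600) = -0.098.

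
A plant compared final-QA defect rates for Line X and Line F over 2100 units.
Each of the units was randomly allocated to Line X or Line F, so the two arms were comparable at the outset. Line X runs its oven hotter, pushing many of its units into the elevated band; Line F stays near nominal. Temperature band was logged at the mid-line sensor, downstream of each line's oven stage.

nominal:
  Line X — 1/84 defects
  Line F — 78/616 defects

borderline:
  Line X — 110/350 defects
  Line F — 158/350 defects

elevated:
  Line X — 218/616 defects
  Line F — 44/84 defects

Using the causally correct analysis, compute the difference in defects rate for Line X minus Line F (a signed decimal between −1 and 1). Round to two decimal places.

Line X is lower inside every in-process temperature band stratum but Line F is lower in aggregate. Whether to stratify depends on how in-process temperature band relates to the line.
The distribution of in-process temperature band is itself part of what the line does — it is an intermediate outcome. Holding it fixed would remove that part of the effect; the total effect is the pooled difference.
The causal difference is the pooled difference: 0.313 − 0.267 = +0.047.

+0.05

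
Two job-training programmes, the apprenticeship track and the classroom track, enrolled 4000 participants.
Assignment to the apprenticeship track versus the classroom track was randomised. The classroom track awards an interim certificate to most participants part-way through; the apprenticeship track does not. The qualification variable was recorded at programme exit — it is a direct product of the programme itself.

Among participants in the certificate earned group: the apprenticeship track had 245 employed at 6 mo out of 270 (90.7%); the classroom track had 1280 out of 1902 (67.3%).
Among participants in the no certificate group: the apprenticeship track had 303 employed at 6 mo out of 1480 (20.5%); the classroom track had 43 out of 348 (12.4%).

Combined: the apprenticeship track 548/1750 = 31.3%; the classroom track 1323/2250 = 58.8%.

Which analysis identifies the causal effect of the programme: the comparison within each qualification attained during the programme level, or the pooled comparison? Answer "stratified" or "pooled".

Qualification attained during the programme here is a post-treatment variable shaped by the programme; conditioning on it would introduce bias rather than remove it. The overall comparison is the causal one.
Pooled: the apprenticeship track 31.3% vs the classroom track 58.8%; the classroom track is higher overall.

pooled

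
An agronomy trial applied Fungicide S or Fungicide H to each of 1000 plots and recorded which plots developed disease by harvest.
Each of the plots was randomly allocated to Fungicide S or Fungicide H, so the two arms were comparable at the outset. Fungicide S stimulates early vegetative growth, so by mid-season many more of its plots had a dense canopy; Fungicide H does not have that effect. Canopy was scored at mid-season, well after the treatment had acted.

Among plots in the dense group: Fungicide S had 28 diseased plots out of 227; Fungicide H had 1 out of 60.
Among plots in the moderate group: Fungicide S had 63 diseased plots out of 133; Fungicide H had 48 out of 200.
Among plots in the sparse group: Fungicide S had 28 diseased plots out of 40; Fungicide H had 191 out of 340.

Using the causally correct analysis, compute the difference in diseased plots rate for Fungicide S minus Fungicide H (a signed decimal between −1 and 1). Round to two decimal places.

-0.10

Mid-season canopy is recorded after the fungicide and is itself shifted by it — it sits on the causal path from fungicide to outcome. Conditioning on a mediator would strip out part of the effect we want; the pooled comparison gives the total causal effect.
The causal difference is the pooled difference: 0.297 − 0.400 = -0.102.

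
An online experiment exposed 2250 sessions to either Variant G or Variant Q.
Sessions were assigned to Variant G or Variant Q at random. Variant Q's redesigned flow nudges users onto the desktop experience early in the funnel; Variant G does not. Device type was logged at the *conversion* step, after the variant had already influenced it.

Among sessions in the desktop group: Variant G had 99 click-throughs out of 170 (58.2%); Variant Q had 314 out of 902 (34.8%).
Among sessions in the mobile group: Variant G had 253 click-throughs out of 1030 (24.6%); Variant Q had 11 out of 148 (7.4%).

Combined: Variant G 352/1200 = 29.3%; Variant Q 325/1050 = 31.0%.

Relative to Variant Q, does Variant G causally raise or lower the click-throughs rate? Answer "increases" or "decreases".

decreases

Within every device type level Variant G has the higher rate, yet pooled Variant Q does — Simpson's reversal.
Device type is recorded after the variant and is itself shifted by it — it sits on the causal path from variant to outcome. Conditioning on a mediator would strip out part of the effect we want; the pooled comparison gives the total causal effect.
Pooled: Variant G 29.3% vs Variant Q 31.0%; Variant Q is higher overall.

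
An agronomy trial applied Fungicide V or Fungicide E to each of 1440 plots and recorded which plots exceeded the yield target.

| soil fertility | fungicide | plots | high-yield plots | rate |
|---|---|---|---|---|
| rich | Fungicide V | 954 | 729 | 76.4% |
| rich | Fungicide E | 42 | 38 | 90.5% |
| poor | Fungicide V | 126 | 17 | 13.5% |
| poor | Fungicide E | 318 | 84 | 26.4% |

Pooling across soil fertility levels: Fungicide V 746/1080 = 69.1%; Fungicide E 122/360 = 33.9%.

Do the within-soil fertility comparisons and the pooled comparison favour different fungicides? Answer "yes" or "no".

Within each soil fertility level (rich 76.4% vs 90.5%; poor 13.5% vs 26.4%), Fungicide E has the higher rate every time. Pooled: 69.1% vs 33.9% — Fungicide V has the higher rate overall. The two comparisons disagree.

yes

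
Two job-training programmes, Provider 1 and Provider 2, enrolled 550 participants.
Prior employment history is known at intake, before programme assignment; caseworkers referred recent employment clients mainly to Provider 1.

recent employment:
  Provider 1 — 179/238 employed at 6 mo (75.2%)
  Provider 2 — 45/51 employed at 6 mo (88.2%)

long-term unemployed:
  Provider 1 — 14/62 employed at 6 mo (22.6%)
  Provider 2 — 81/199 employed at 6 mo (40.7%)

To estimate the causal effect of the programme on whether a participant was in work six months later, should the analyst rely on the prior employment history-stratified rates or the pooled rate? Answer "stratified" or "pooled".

stratified

Here prior employment history is a common cause — it drives both which programme a case falls under and the outcome. The crude comparison mixes populations; the stratum-specific rates are the causally relevant ones.
Within each level — recent employment: 75.2% vs 88.2%; long-term unemployed: 22.6% vs 40.7% — Provider 2 is higher every time.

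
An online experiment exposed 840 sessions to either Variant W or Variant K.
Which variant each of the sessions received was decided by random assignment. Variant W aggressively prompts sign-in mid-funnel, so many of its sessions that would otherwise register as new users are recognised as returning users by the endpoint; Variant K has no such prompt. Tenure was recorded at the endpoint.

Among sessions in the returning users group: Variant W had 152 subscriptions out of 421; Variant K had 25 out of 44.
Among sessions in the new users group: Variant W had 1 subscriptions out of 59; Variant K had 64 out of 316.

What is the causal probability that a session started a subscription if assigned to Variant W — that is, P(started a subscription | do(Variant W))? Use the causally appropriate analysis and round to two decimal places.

The distribution of user tenure is itself part of what the variant does — it is an intermediate outcome. Holding it fixed would remove that part of the effect; the total effect is the pooled difference.
So P(outcome | do(Variant W)) is just the pooled rate for Variant W: 153/480 = 0.319.

0.32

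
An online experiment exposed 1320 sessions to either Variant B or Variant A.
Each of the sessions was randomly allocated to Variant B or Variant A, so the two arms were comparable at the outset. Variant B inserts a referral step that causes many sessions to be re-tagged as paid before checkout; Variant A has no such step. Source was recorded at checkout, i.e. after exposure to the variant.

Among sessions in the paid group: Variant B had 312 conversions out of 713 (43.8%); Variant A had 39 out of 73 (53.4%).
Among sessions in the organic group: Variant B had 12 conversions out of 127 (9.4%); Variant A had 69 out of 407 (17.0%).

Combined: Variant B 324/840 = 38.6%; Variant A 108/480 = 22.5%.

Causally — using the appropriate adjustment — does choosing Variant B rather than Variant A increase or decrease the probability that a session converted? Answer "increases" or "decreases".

Because the variant influences traffic source, traffic source is a post-treatment mediator, not a confounder. Stratifying on it would bias the estimate; the causal effect is the crude pooled difference.
Pooled: Variant B 38.6% vs Variant A 22.5%; Variant B is higher overall.

increases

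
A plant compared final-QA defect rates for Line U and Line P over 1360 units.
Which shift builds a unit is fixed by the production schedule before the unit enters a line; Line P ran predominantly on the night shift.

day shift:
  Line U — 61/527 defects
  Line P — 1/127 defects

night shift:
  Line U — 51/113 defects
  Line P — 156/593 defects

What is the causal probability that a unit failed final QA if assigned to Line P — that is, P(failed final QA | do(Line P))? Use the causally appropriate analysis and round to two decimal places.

0.14

Shift differs across lines for reasons unrelated to any effect of the line itself, and it separately predicts the outcome — a classic confounder. We must compare within shift levels.
Standardising Line P to the population shift mix: 0.481·1/127 + 0.519·156/593 = 0.140.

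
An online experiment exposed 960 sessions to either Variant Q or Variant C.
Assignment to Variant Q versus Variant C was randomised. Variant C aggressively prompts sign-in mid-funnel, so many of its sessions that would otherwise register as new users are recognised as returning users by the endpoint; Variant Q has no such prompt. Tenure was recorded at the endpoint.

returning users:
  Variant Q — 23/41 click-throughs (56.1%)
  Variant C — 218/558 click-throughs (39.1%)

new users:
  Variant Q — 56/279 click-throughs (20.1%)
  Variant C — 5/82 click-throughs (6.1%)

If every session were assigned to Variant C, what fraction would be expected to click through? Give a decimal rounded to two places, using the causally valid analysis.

0.35

Within every user tenure level Variant Q has the higher rate, yet pooled Variant C does — Simpson's reversal.
User tenure is downstream of the variant. One should not condition on a consequence of treatment, so the overall rates are the right comparison.
So P(outcome | do(Variant C)) is just the pooled rate for Variant C: 223/640 = 0.348.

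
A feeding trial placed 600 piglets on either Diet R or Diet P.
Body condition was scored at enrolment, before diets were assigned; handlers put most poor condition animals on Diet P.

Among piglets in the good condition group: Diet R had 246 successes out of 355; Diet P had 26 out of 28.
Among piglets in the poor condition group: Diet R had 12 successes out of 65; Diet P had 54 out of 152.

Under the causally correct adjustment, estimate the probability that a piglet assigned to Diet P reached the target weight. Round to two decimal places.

0.72

Within every starting body condition level Diet P has the higher rate, yet pooled Diet R does — Simpson's reversal.
Starting body condition satisfies the back-door criterion: it is not a descendant of the diet, and it blocks the spurious path from diet to outcome. Adjusting for it (i.e., using the within-starting body condition rates) gives the causal effect.
Standardising Diet P to the population starting body condition mix: 0.638·26/28 + 0.362·54/152 = 0.721.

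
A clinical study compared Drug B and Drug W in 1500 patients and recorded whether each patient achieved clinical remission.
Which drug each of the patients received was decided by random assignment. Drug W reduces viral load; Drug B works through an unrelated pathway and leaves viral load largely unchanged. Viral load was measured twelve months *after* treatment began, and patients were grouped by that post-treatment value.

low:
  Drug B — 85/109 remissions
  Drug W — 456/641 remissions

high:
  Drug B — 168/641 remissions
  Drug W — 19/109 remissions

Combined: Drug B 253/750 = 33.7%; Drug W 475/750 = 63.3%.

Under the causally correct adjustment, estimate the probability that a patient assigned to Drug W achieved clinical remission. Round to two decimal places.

0.63

Because the drug influences viral load, viral load is a post-treatment mediator, not a confounder. Stratifying on it would bias the estimate; the causal effect is the crude pooled difference.
So P(outcome | do(Drug W)) is just the pooled rate for Drug W: 475/750 = 0.633.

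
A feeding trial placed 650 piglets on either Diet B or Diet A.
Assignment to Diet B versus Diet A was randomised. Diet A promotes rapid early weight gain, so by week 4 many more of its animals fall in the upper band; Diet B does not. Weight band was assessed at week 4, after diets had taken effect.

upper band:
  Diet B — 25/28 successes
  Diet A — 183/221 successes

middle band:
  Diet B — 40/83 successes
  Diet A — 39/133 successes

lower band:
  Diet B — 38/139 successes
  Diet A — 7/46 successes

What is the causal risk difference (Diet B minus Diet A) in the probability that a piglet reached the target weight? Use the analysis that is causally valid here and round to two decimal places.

-0.16

Week-4 weight band is recorded after the diet and is itself shifted by it — it sits on the causal path from diet to outcome. Conditioning on a mediator would strip out part of the effect we want; the pooled comparison gives the total causal effect.
The causal difference is the pooled difference: 0.412 − 0.573 = -0.161.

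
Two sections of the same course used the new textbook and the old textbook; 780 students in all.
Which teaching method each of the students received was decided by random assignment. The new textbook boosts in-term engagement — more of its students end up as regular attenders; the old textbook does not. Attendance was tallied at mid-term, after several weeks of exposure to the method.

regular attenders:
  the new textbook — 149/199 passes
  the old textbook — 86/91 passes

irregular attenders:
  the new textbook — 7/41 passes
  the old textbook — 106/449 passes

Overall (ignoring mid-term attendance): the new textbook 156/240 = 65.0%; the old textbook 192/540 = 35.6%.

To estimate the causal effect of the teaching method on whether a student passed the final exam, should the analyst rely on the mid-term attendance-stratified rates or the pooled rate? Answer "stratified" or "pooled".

pooled

Mid-term attendance is recorded after the teaching method and is itself shifted by it — it sits on the causal path from teaching method to outcome. Conditioning on a mediator would strip out part of the effect we want; the pooled comparison gives the total causal effect.
Pooled: the new textbook 65.0% vs the old textbook 35.6%; the new textbook is higher overall.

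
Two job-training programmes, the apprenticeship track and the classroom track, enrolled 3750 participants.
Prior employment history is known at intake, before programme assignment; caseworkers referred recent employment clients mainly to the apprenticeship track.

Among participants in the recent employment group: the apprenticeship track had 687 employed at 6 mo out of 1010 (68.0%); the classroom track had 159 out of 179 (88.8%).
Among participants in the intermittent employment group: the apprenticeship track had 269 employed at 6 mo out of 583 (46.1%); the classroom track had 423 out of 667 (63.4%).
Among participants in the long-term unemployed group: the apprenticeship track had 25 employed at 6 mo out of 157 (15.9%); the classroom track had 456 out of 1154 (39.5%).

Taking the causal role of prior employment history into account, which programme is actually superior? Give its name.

the classroom track

Nothing the programme does changes prior employment history; the imbalance is an allocation artefact. With prior employment history also predicting the outcome, the pooled figure is confounded, and the within-stratum comparison is the causal one.
Within each level — recent employment: 68.0% vs 88.8%; intermittent employment: 46.1% vs 63.4%; long-term unemployed: 15.9% vs 39.5% — the classroom track is higher every time.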